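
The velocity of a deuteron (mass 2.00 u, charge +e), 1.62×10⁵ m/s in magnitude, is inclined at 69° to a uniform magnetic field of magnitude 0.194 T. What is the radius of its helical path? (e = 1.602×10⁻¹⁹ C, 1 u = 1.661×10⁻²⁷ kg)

v⊥ = v sinθ = 1.62×10⁵·sin69° ≈ 1.512×10⁵ m/s.
r = m v⊥/(|q|B) = (3.322×10⁻²⁷)(1.512×10⁵)/((1.602×10⁻¹⁹)(0.194)) ≈ 0.0162 m.

r ≈ 0.0162 m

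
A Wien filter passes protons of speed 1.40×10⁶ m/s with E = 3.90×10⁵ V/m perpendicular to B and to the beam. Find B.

Balance of forces in the selector: qE = qvB ⇒ B = E/v.
B = 3.90×10⁵/1.40×10⁶ = 0.279 T.

B = 0.279 T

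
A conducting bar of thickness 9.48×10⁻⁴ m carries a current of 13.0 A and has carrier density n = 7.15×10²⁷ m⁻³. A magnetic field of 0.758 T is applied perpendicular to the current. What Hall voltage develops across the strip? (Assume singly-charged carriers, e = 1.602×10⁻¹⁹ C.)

V_H = IB/(n e t).
V_H = (13.0)(0.758)/((7.15×10²⁷)(1.602×10⁻¹⁹)(9.48×10⁻⁴)) ≈ 9.07×10⁻⁶ V.

V_H ≈ 9.07×10⁻⁶ V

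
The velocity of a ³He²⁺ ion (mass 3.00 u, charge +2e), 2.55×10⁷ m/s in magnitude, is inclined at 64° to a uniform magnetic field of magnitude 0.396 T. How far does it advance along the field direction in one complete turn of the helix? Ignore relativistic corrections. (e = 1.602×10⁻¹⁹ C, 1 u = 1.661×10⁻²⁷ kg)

v∥ = v cosθ = 2.55×10⁷·cos64° ≈ 1.118×10⁷ m/s.
T = 2πm/(|q|B) = 2π(4.983×10⁻²⁷)/((3.204×10⁻¹⁹)(0.396)) ≈ 2.468×10⁻⁷ s.
pitch = v∥ T = (1.118×10⁷)(2.468×10⁻⁷) ≈ 2.76 m.

p ≈ 2.76 m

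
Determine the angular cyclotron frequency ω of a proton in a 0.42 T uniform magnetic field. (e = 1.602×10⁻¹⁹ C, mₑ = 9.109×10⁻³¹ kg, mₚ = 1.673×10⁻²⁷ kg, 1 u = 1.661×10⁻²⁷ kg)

ω ≈ 4.0×10⁷ rad/s

ω = |q|B/m.
ω = (1.602×10⁻¹⁹)(0.42)/1.673×10⁻²⁷ ≈ 4.0×10⁷ rad/s.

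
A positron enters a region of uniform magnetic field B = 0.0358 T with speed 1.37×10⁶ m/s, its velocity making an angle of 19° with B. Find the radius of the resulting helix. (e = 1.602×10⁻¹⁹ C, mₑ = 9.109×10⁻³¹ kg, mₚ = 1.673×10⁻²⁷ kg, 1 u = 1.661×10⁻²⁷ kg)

r ≈ 7.08×10⁻⁵ m

v⊥ = v sinθ = 1.37×10⁶·sin19° ≈ 4.460×10⁵ m/s.
r = m v⊥/(|q|B) = (9.109×10⁻³¹)(4.460×10⁵)/((1.602×10⁻¹⁹)(0.0358)) ≈ 7.08×10⁻⁵ m.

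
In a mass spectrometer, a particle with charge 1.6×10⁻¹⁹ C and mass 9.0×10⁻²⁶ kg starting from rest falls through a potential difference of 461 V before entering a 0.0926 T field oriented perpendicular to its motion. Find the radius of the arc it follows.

Acceleration: |q|V = ½mv² ⇒ v = √(2|q|V/m) = √(2·1.6×10⁻¹⁹·461/9.0×10⁻²⁶) ≈ 4.049×10⁴ m/s.
In the field: r = mv/(|q|B) = (9.0×10⁻²⁶)(4.049×10⁴)/((1.6×10⁻¹⁹)(0.0926)) ≈ 0.246 m.

r ≈ 0.246 m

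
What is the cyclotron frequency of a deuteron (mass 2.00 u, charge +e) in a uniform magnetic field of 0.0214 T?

f ≈ 1.64×10⁵ Hz

f = |q|B/(2πm).
f = (1.602×10⁻¹⁹)(0.0214)/(2π·3.322×10⁻²⁷) ≈ 1.64×10⁵ Hz.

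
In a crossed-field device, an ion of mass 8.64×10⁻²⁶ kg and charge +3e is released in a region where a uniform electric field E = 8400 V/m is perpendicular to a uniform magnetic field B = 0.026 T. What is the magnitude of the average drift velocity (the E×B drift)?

The steady drift has the magnetic force balancing the electric force, so v_d = E/B.
v_d = 8400/0.026 = 3.2×10⁵ m/s.

v_d ≈ 3.2×10⁵ m/s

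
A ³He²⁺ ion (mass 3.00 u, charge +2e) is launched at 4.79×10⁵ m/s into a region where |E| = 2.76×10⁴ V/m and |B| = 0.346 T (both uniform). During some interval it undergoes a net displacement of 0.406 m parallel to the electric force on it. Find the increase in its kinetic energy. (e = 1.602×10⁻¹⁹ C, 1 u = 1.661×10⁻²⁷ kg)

ΔKE ≈ 3.59×10⁻¹⁵ J

The magnetic force is always ⟂ v and does no work; only the electric force changes KE.
ΔKE = F_E · d = |q|E d = (3.204×10⁻¹⁹)(2.76×10⁴)(0.406) ≈ 3.59×10⁻¹⁵ J.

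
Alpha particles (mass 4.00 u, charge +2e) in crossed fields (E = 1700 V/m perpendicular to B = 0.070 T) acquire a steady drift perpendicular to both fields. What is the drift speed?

v_d ≈ 2.4×10⁴ m/s

The E×B drift speed is v_d = E/B.
v_d = 1700/0.070 = 2.4×10⁴ m/s.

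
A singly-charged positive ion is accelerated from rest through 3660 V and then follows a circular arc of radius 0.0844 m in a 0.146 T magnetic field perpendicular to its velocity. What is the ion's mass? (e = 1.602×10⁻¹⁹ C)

m ≈ 3.32×10⁻²⁷ kg

Combine |q|V = ½mv² and r = mv/(|q|B): eliminate v to get m = qB²r²/(2V).
m = (1.602×10⁻¹⁹)(0.146)²(0.0844)²/(2·3660) ≈ 3.32×10⁻²⁷ kg.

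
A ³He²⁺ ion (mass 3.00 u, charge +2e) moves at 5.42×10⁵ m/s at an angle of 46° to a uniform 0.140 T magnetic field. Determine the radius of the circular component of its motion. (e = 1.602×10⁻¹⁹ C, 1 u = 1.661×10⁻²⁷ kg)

v⊥ = v sinθ = 5.42×10⁵·sin46° ≈ 3.899×10⁵ m/s.
r = m v⊥/(|q|B) = (4.983×10⁻²⁷)(3.899×10⁵)/((3.204×10⁻¹⁹)(0.140)) ≈ 0.0433 m.

r ≈ 0.0433 m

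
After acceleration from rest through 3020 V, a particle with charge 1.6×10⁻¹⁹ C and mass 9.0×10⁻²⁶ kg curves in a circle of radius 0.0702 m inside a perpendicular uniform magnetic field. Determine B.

v = √(2|q|V/m) = √(2·1.6×10⁻¹⁹·3020/9.0×10⁻²⁶) ≈ 1.036×10⁵ m/s.
B = mv/(|q|r) = (9.0×10⁻²⁶)(1.036×10⁵)/((1.6×10⁻¹⁹)(0.0702)) ≈ 0.830 T.

B ≈ 0.830 T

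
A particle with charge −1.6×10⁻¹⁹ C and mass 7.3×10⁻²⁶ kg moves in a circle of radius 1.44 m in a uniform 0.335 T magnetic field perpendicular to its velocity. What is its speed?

From |q|vB = mv²/r, v = |q|Br/m.
v = (1.6×10⁻¹⁹)(0.335)(1.44)/7.3×10⁻²⁶ ≈ 1.06×10⁶ m/s.

v ≈ 1.06×10⁶ m/s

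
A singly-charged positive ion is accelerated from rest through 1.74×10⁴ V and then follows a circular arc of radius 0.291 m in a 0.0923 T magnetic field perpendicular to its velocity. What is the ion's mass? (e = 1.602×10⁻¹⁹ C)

Combine |q|V = ½mv² and r = mv/(|q|B): eliminate v to get m = qB²r²/(2V).
m = (1.602×10⁻¹⁹)(0.0923)²(0.291)²/(2·1.74×10⁴) ≈ 3.32×10⁻²⁷ kg.

m ≈ 3.32×10⁻²⁷ kg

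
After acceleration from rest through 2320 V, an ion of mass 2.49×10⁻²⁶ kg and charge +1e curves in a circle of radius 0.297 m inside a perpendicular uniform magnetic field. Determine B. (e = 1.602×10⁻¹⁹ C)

v = √(2|q|V/m) = √(2·1.602×10⁻¹⁹·2320/2.49×10⁻²⁶) ≈ 1.728×10⁵ m/s.
B = mv/(|q|r) = (2.49×10⁻²⁶)(1.728×10⁵)/((1.602×10⁻¹⁹)(0.297)) ≈ 0.0904 T.

B ≈ 0.0904 T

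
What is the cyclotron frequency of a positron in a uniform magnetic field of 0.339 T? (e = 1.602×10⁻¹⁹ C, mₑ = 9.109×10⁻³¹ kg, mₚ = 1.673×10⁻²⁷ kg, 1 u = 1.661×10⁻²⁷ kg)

f ≈ 9.49×10⁹ Hz

f = |q|B/(2πm).
f = (1.602×10⁻¹⁹)(0.339)/(2π·9.109×10⁻³¹) ≈ 9.49×10⁹ Hz.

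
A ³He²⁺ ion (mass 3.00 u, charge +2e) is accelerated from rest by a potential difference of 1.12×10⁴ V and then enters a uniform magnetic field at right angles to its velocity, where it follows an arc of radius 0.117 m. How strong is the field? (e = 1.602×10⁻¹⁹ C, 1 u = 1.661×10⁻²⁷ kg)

v = √(2|q|V/m) = √(2·3.204×10⁻¹⁹·1.12×10⁴/4.983×10⁻²⁷) ≈ 1.200×10⁶ m/s.
B = mv/(|q|r) = (4.983×10⁻²⁷)(1.200×10⁶)/((3.204×10⁻¹⁹)(0.117)) ≈ 0.160 T.

B ≈ 0.160 T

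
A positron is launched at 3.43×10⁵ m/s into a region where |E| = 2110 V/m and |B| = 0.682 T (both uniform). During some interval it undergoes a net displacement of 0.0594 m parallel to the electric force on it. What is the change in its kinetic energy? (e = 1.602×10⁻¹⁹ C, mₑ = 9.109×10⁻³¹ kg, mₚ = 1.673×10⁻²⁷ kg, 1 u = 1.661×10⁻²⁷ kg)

The magnetic force is always ⟂ v and does no work; only the electric force changes KE.
ΔKE = F_E · d = |q|E d = (1.602×10⁻¹⁹)(2110)(0.0594) ≈ 2.01×10⁻¹⁷ J.

ΔKE ≈ 2.01×10⁻¹⁷ J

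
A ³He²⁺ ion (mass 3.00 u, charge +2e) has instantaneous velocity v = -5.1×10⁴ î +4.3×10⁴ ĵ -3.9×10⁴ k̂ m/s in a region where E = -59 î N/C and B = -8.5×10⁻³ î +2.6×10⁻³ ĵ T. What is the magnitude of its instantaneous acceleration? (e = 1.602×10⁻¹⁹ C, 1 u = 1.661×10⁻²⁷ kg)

|a| ≈ 2.62×10¹⁰ m/s²

v×B = (101, 332, 233) N/C.
E + v×B = (42.4, 332, 233) N/C.
F = q(E + v×B) = (3.204×10⁻¹⁹ C)·(42.4, 332, 233) = (1.36×10⁻¹⁷, 1.06×10⁻¹⁶, 7.46×10⁻¹⁷) N.
|a| = |F|/m = 1.305×10⁻¹⁶/4.983×10⁻²⁷ ≈ 2.62×10¹⁰ m/s².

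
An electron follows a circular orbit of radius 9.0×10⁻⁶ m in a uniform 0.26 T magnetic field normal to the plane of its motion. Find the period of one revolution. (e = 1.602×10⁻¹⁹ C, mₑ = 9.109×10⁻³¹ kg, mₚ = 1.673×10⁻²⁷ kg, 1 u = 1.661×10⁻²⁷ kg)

The cyclotron period depends only on m, q, B: T = 2πm/(|q|B).
T = 2π(9.109×10⁻³¹)/((1.602×10⁻¹⁹)(0.26)) ≈ 1.4×10⁻¹⁰ s.

T ≈ 1.4×10⁻¹⁰ s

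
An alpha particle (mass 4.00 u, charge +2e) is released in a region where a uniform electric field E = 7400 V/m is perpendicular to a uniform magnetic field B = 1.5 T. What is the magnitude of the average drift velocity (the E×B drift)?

v_d ≈ 4900 m/s

The steady drift has the magnetic force balancing the electric force, so v_d = E/B.
v_d = 7400/1.5 = 4900 m/s.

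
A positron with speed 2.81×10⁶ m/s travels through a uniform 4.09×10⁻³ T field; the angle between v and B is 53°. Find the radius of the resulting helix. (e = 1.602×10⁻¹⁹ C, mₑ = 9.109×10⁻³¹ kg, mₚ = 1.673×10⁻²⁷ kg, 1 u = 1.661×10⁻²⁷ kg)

r ≈ 3.12×10⁻³ m

v⊥ = v sinθ = 2.81×10⁶·sin53° ≈ 2.244×10⁶ m/s.
r = m v⊥/(|q|B) = (9.109×10⁻³¹)(2.244×10⁶)/((1.602×10⁻¹⁹)(4.09×10⁻³)) ≈ 3.12×10⁻³ m.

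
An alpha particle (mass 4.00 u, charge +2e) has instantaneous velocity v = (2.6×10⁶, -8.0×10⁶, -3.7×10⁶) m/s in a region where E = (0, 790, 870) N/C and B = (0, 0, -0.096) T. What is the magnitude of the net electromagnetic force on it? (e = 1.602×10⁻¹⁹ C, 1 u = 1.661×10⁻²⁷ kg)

|F| ≈ 2.59×10⁻¹³ N

v×B = (7.68×10⁵, 2.50×10⁵, 0) N/C.
E + v×B = (7.68×10⁵, 2.50×10⁵, 870) N/C.
F = q(E + v×B) = (3.204×10⁻¹⁹ C)·(7.68×10⁵, 2.50×10⁵, 870) = (2.46×10⁻¹³, 8.02×10⁻¹⁴, 2.79×10⁻¹⁶) N.
|F| = 2.59×10⁻¹³ N.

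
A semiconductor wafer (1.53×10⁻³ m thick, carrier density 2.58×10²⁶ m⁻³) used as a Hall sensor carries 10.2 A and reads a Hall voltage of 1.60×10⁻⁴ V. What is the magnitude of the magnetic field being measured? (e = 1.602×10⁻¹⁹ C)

B ≈ 0.992 T

From V_H = IB/(n e t), B = V_H n e t / I.
B = (1.60×10⁻⁴)(2.58×10²⁶)(1.602×10⁻¹⁹)(1.53×10⁻³)/10.2 ≈ 0.992 T.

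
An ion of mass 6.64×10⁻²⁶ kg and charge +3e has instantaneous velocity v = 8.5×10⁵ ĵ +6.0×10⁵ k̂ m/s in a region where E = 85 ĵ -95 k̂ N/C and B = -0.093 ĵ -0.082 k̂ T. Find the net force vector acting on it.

F ≈ (-6.68×10⁻¹⁵, 4.09×10⁻¹⁷, -4.57×10⁻¹⁷) N

v×B = (-1.39×10⁴, 0, 0) N/C.
E + v×B = (-1.39×10⁴, 85.0, -95.0) N/C.
F = q(E + v×B) = (4.806×10⁻¹⁹ C)·(-1.39×10⁴, 85.0, -95.0) = (-6.68×10⁻¹⁵, 4.09×10⁻¹⁷, -4.57×10⁻¹⁷) N.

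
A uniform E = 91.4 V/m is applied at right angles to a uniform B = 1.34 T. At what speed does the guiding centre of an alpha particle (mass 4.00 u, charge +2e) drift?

v_d ≈ 68.2 m/s

The steady drift has the magnetic force balancing the electric force, so v_d = E/B.
v_d = 91.4/1.34 = 68.2 m/s.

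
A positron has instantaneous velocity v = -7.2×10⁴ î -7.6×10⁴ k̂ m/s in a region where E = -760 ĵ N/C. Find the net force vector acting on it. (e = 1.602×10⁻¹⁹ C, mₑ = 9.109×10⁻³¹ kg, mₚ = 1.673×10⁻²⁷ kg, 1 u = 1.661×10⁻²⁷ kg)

F ≈ (0, -1.22×10⁻¹⁶, 0) N

Only an electric field acts, so F = qE = (1.602×10⁻¹⁹ C)·(0, -760, 0) = (0, -1.22×10⁻¹⁶, 0) N.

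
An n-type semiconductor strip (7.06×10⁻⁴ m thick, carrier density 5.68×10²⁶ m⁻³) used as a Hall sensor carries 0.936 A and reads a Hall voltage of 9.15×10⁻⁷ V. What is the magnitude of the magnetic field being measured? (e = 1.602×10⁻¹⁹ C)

B ≈ 0.0628 T

From V_H = IB/(n e t), B = V_H n e t / I.
B = (9.15×10⁻⁷)(5.68×10²⁶)(1.602×10⁻¹⁹)(7.06×10⁻⁴)/0.936 ≈ 0.0628 T.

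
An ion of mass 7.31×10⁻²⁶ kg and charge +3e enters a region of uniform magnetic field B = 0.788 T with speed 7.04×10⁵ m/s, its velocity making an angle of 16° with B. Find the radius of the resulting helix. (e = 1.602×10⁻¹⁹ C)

v⊥ = v sinθ = 7.04×10⁵·sin16° ≈ 1.940×10⁵ m/s.
r = m v⊥/(|q|B) = (7.31×10⁻²⁶)(1.940×10⁵)/((4.806×10⁻¹⁹)(0.788)) ≈ 0.0375 m.

r ≈ 0.0375 m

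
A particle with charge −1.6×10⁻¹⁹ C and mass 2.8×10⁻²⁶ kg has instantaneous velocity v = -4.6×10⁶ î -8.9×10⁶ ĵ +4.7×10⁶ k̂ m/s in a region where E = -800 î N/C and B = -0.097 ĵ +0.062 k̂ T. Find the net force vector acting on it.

F ≈ (1.55×10⁻¹⁴, -4.56×10⁻¹⁴, -7.14×10⁻¹⁴) N

v×B = (-9.59×10⁴, 2.85×10⁵, 4.46×10⁵) N/C.
E + v×B = (-9.67×10⁴, 2.85×10⁵, 4.46×10⁵) N/C.
F = q(E + v×B) = (−1.6×10⁻¹⁹ C)·(-9.67×10⁴, 2.85×10⁵, 4.46×10⁵) = (1.55×10⁻¹⁴, -4.56×10⁻¹⁴, -7.14×10⁻¹⁴) N.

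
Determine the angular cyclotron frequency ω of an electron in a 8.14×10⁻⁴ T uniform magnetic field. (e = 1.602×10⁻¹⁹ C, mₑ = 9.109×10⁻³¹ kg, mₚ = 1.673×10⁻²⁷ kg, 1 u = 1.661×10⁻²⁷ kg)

ω = |q|B/m.
ω = (1.602×10⁻¹⁹)(8.14×10⁻⁴)/9.109×10⁻³¹ ≈ 1.43×10⁸ rad/s.

ω ≈ 1.43×10⁸ rad/s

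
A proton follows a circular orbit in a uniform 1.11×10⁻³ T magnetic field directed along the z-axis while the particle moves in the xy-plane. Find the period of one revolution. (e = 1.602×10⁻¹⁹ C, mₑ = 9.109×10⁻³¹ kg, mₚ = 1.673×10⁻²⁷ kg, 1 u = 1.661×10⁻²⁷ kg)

T ≈ 5.91×10⁻⁵ s

The cyclotron period depends only on m, q, B: T = 2πm/(|q|B).
T = 2π(1.673×10⁻²⁷)/((1.602×10⁻¹⁹)(1.11×10⁻³)) ≈ 5.91×10⁻⁵ s.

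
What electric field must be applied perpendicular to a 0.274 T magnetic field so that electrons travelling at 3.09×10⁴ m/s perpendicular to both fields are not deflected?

E = 8470 V/m

For straight-line motion qE = qvB, so E = vB.
E = 3.09×10⁴ × 0.274 = 8470 V/m.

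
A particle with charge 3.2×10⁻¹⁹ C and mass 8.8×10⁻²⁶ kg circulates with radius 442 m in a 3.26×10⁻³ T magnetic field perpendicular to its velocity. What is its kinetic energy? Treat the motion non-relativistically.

v = |q|Br/m, then KE = ½mv² = (qBr)²/(2m).
v = (3.2×10⁻¹⁹)(3.26×10⁻³)(442)/8.8×10⁻²⁶ ≈ 5.240×10⁶ m/s.
KE = ½(8.8×10⁻²⁶)(5.240×10⁶)² ≈ 1.21×10⁻¹² J.

KE ≈ 1.21×10⁻¹² J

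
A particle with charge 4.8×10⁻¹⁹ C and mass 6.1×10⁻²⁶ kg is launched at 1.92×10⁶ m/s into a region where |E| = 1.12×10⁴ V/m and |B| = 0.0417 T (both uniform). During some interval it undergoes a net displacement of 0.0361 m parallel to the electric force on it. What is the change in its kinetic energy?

ΔKE ≈ 1.94×10⁻¹⁶ J

The magnetic force is always ⟂ v and does no work; only the electric force changes KE.
ΔKE = F_E · d = |q|E d = (4.8×10⁻¹⁹)(1.12×10⁴)(0.0361) ≈ 1.94×10⁻¹⁶ J.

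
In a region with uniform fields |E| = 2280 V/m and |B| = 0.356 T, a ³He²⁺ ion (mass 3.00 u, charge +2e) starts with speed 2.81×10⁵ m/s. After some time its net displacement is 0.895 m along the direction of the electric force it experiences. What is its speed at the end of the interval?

B does no work; ΔKE = |q|E d.
½mv_f² = ½mv₀² + |q|Ed = ½(4.983×10⁻²⁷)(2.81×10⁵)² + (3.204×10⁻¹⁹)(2280)(0.895) ≈ 1.967×10⁻¹⁶ J + 6.538×10⁻¹⁶ J ≈ 8.505×10⁻¹⁶ J.
v_f = √(2·8.505×10⁻¹⁶/4.983×10⁻²⁷) ≈ 5.84×10⁵ m/s.

v_f ≈ 5.84×10⁵ m/s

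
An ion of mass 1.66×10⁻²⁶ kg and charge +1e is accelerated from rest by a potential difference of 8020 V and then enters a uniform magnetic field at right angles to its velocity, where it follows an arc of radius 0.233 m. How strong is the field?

B ≈ 0.175 T

v = √(2|q|V/m) = √(2·1.602×10⁻¹⁹·8020/1.66×10⁻²⁶) ≈ 3.934×10⁵ m/s.
B = mv/(|q|r) = (1.66×10⁻²⁶)(3.934×10⁵)/((1.602×10⁻¹⁹)(0.233)) ≈ 0.175 T.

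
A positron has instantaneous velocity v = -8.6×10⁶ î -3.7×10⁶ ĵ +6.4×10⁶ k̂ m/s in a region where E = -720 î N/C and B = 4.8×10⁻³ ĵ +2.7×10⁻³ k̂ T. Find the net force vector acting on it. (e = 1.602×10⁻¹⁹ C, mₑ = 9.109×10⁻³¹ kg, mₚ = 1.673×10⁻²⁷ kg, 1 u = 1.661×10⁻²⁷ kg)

F ≈ (-6.64×10⁻¹⁵, 3.72×10⁻¹⁵, -6.61×10⁻¹⁵) N

v×B = (-4.07×10⁴, 2.32×10⁴, -4.13×10⁴) N/C.
E + v×B = (-4.14×10⁴, 2.32×10⁴, -4.13×10⁴) N/C.
F = q(E + v×B) = (1.602×10⁻¹⁹ C)·(-4.14×10⁴, 2.32×10⁴, -4.13×10⁴) = (-6.64×10⁻¹⁵, 3.72×10⁻¹⁵, -6.61×10⁻¹⁵) N.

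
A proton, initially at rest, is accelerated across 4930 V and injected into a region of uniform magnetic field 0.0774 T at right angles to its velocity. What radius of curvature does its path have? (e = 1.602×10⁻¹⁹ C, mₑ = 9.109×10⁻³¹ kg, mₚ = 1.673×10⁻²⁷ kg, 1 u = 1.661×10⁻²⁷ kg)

Acceleration: |q|V = ½mv² ⇒ v = √(2|q|V/m) = √(2·1.602×10⁻¹⁹·4930/1.673×10⁻²⁷) ≈ 9.717×10⁵ m/s.
In the field: r = mv/(|q|B) = (1.673×10⁻²⁷)(9.717×10⁵)/((1.602×10⁻¹⁹)(0.0774)) ≈ 0.131 m.

r ≈ 0.131 m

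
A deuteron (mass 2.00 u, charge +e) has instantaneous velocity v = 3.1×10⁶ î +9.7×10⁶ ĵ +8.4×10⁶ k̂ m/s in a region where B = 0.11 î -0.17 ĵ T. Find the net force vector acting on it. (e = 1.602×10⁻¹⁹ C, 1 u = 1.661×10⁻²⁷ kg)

v×B = (1.43×10⁶, 9.24×10⁵, -1.59×10⁶) N/C.
F = q v×B = (1.602×10⁻¹⁹ C)·(1.43×10⁶, 9.24×10⁵, -1.59×10⁶) = (2.29×10⁻¹³, 1.48×10⁻¹³, -2.55×10⁻¹³) N.

F ≈ (2.29×10⁻¹³, 1.48×10⁻¹³, -2.55×10⁻¹³) N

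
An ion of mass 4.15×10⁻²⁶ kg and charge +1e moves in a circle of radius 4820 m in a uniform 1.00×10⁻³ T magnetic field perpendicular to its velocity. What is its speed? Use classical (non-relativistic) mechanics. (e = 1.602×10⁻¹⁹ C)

v ≈ 1.86×10⁷ m/s

From |q|vB = mv²/r, v = |q|Br/m.
v = (1.602×10⁻¹⁹)(1.00×10⁻³)(4820)/4.15×10⁻²⁶ ≈ 1.86×10⁷ m/s.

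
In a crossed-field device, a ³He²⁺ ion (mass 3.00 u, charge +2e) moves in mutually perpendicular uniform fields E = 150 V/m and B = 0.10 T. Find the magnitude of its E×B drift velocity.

v_d ≈ 1500 m/s

In crossed fields the guiding centre drifts at v_d = |E×B|/B² = E/B, independent of charge and mass.
v_d = 150/0.10 = 1500 m/s.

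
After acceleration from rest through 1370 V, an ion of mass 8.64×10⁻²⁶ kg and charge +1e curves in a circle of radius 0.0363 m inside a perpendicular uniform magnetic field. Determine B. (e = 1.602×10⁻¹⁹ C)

B ≈ 1.06 T

v = √(2|q|V/m) = √(2·1.602×10⁻¹⁹·1370/8.64×10⁻²⁶) ≈ 7.128×10⁴ m/s.
B = mv/(|q|r) = (8.64×10⁻²⁶)(7.128×10⁴)/((1.602×10⁻¹⁹)(0.0363)) ≈ 1.06 T.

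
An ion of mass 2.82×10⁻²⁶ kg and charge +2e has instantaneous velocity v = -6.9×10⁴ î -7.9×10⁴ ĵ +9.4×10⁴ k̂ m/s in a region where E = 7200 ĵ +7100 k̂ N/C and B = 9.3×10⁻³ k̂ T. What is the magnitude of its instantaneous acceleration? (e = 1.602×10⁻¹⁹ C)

v×B = (-735, 642, 0) N/C.
E + v×B = (-735, 7840, 7100) N/C.
F = q(E + v×B) = (3.204×10⁻¹⁹ C)·(-735, 7840, 7100) = (-2.35×10⁻¹⁶, 2.51×10⁻¹⁵, 2.27×10⁻¹⁵) N.
|a| = |F|/m = 3.397×10⁻¹⁵/2.82×10⁻²⁶ ≈ 1.20×10¹¹ m/s².

|a| ≈ 1.20×10¹¹ m/s²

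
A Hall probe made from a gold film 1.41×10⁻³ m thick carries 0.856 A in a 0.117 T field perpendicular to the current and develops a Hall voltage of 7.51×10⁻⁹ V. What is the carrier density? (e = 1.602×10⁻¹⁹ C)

From V_H = IB/(n e t), n = IB/(V_H e t).
n = (0.856)(0.117)/((7.51×10⁻⁹)(1.602×10⁻¹⁹)(1.41×10⁻³)) ≈ 5.90×10²⁸ m⁻³.

n ≈ 5.90×10²⁸ m⁻³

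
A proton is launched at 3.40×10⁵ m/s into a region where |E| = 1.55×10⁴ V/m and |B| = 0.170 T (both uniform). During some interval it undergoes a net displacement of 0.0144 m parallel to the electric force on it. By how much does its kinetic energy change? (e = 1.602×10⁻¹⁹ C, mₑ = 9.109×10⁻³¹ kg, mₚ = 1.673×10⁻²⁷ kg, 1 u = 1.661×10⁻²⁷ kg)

ΔKE ≈ 3.58×10⁻¹⁷ J

The magnetic force is always ⟂ v and does no work; only the electric force changes KE.
ΔKE = F_E · d = |q|E d = (1.602×10⁻¹⁹)(1.55×10⁴)(0.0144) ≈ 3.58×10⁻¹⁷ J.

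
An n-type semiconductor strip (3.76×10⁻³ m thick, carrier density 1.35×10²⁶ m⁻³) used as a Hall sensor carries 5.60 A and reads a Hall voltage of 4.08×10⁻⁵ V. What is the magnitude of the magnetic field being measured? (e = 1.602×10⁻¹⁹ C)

B ≈ 0.592 T

From V_H = IB/(n e t), B = V_H n e t / I.
B = (4.08×10⁻⁵)(1.35×10²⁶)(1.602×10⁻¹⁹)(3.76×10⁻³)/5.60 ≈ 0.592 T.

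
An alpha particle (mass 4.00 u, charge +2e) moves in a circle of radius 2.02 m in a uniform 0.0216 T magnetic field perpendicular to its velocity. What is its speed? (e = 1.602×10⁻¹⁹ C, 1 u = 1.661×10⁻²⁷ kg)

v ≈ 2.10×10⁶ m/s

From |q|vB = mv²/r, v = |q|Br/m.
v = (3.204×10⁻¹⁹)(0.0216)(2.02)/6.644×10⁻²⁷ ≈ 2.10×10⁶ m/s.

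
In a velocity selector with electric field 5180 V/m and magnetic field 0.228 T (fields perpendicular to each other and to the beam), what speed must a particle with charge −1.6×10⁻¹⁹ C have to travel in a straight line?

Straight-line motion ⇒ electric and magnetic forces cancel, so E = vB.
v = E/B = 5180/0.228 = 2.27×10⁴ m/s.
The result is independent of the particle's charge and mass.

v = 2.27×10⁴ m/s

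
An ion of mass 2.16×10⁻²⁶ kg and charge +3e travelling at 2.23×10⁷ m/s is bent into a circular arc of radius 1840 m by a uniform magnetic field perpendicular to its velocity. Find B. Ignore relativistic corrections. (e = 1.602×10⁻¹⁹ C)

B ≈ 5.45×10⁻⁴ T

From |q|vB = mv²/r, B = mv/(|q|r).
B = (2.16×10⁻²⁶)(2.23×10⁷)/((4.806×10⁻¹⁹)(1840)) ≈ 5.45×10⁻⁴ T.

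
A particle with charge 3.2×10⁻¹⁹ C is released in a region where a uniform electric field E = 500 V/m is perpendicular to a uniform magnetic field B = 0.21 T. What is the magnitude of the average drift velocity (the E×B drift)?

In crossed fields the guiding centre drifts at v_d = |E×B|/B² = E/B, independent of charge and mass.
v_d = 500/0.21 = 2400 m/s.

v_d ≈ 2400 m/s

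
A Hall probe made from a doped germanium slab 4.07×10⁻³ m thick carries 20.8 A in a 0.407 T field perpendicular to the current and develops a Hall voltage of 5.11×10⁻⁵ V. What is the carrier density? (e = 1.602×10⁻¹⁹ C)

From V_H = IB/(n e t), n = IB/(V_H e t).
n = (20.8)(0.407)/((5.11×10⁻⁵)(1.602×10⁻¹⁹)(4.07×10⁻³)) ≈ 2.54×10²⁶ m⁻³.

n ≈ 2.54×10²⁶ m⁻³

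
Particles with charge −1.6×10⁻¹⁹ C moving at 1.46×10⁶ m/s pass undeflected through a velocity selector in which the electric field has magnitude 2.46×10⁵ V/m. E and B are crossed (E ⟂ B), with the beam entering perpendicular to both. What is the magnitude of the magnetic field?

Balance of forces in the selector: qE = qvB ⇒ B = E/v.
B = 2.46×10⁵/1.46×10⁶ = 0.168 T.

B = 0.168 T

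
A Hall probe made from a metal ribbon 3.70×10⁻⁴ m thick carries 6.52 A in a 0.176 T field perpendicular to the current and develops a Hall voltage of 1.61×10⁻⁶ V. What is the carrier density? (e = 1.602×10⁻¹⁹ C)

n ≈ 1.20×10²⁸ m⁻³

From V_H = IB/(n e t), n = IB/(V_H e t).
n = (6.52)(0.176)/((1.61×10⁻⁶)(1.602×10⁻¹⁹)(3.70×10⁻⁴)) ≈ 1.20×10²⁸ m⁻³.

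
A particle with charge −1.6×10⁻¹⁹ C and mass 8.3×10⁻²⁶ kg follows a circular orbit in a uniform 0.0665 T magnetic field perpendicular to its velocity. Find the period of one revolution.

The cyclotron period depends only on m, q, B: T = 2πm/(|q|B).
T = 2π(8.3×10⁻²⁶)/((1.6×10⁻¹⁹)(0.0665)) ≈ 4.90×10⁻⁵ s.

T ≈ 4.90×10⁻⁵ s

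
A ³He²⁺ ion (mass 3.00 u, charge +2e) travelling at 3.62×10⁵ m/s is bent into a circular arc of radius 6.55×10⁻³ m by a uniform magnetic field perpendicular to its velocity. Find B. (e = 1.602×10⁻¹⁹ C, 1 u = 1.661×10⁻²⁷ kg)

From |q|vB = mv²/r, B = mv/(|q|r).
B = (4.983×10⁻²⁷)(3.62×10⁵)/((3.204×10⁻¹⁹)(6.55×10⁻³)) ≈ 0.860 T.

B ≈ 0.860 T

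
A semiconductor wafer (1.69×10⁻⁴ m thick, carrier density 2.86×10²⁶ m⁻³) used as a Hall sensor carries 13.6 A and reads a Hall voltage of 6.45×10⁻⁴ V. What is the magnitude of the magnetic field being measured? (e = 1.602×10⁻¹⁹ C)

From V_H = IB/(n e t), B = V_H n e t / I.
B = (6.45×10⁻⁴)(2.86×10²⁶)(1.602×10⁻¹⁹)(1.69×10⁻⁴)/13.6 ≈ 0.367 T.

B ≈ 0.367 T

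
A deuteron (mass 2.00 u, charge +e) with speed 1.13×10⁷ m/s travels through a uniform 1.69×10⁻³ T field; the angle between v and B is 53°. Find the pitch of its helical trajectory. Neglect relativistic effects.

v∥ = v cosθ = 1.13×10⁷·cos53° ≈ 6.801×10⁶ m/s.
T = 2πm/(|q|B) = 2π(3.322×10⁻²⁷)/((1.602×10⁻¹⁹)(1.69×10⁻³)) ≈ 7.710×10⁻⁵ s.
pitch = v∥ T = (6.801×10⁶)(7.710×10⁻⁵) ≈ 524 m.

p ≈ 524 m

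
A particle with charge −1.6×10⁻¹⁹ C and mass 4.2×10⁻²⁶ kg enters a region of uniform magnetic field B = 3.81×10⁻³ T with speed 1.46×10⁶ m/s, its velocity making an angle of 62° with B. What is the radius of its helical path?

v⊥ = v sinθ = 1.46×10⁶·sin62° ≈ 1.289×10⁶ m/s.
r = m v⊥/(|q|B) = (4.2×10⁻²⁶)(1.289×10⁶)/((1.6×10⁻¹⁹)(3.81×10⁻³)) ≈ 88.8 m.

r ≈ 88.8 m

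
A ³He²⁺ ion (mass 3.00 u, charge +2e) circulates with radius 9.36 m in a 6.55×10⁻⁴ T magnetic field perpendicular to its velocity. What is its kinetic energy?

v = |q|Br/m, then KE = ½mv² = (qBr)²/(2m).
v = (3.204×10⁻¹⁹)(6.55×10⁻⁴)(9.36)/4.983×10⁻²⁷ ≈ 3.942×10⁵ m/s.
KE = ½(4.983×10⁻²⁷)(3.942×10⁵)² ≈ 3.87×10⁻¹⁶ J.

KE ≈ 3.87×10⁻¹⁶ J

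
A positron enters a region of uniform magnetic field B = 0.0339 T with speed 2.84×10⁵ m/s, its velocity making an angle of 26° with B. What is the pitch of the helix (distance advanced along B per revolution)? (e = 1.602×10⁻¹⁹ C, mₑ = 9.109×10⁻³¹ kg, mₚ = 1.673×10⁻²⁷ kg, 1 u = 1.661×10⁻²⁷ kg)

p ≈ 2.69×10⁻⁴ m

v∥ = v cosθ = 2.84×10⁵·cos26° ≈ 2.553×10⁵ m/s.
T = 2πm/(|q|B) = 2π(9.109×10⁻³¹)/((1.602×10⁻¹⁹)(0.0339)) ≈ 1.054×10⁻⁹ s.
pitch = v∥ T = (2.553×10⁵)(1.054×10⁻⁹) ≈ 2.69×10⁻⁴ m.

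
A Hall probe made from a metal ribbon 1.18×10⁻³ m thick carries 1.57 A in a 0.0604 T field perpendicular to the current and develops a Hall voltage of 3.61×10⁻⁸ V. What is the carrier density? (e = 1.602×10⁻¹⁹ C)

From V_H = IB/(n e t), n = IB/(V_H e t).
n = (1.57)(0.0604)/((3.61×10⁻⁸)(1.602×10⁻¹⁹)(1.18×10⁻³)) ≈ 1.39×10²⁸ m⁻³.

n ≈ 1.39×10²⁸ m⁻³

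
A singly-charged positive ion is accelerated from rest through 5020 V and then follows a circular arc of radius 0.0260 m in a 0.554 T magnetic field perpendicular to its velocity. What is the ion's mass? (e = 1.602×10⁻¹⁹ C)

Combine |q|V = ½mv² and r = mv/(|q|B): eliminate v to get m = qB²r²/(2V).
m = (1.602×10⁻¹⁹)(0.554)²(0.0260)²/(2·5020) ≈ 3.31×10⁻²⁷ kg.

m ≈ 3.31×10⁻²⁷ kg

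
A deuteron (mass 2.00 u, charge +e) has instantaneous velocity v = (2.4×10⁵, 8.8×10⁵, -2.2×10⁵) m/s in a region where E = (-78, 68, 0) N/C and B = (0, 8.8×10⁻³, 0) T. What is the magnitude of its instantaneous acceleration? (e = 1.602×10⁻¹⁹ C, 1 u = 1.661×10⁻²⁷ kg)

v×B = (1940, 0, 2110) N/C.
E + v×B = (1860, 68.0, 2110) N/C.
F = q(E + v×B) = (1.602×10⁻¹⁹ C)·(1860, 68.0, 2110) = (2.98×10⁻¹⁶, 1.09×10⁻¹⁷, 3.38×10⁻¹⁶) N.
|a| = |F|/m = 4.508×10⁻¹⁶/3.322×10⁻²⁷ ≈ 1.36×10¹¹ m/s².

|a| ≈ 1.36×10¹¹ m/s²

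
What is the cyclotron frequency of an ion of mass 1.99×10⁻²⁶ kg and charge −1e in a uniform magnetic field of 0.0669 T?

f = |q|B/(2πm).
f = (1.602×10⁻¹⁹)(0.0669)/(2π·1.99×10⁻²⁶) ≈ 8.57×10⁴ Hz.

f ≈ 8.57×10⁴ Hz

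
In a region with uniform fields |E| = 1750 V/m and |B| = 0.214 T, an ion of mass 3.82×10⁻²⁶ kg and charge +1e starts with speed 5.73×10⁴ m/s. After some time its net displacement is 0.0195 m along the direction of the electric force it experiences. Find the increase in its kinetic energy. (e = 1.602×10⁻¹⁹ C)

ΔKE ≈ 5.47×10⁻¹⁸ J

The magnetic force is always ⟂ v and does no work; only the electric force changes KE.
ΔKE = F_E · d = |q|E d = (1.602×10⁻¹⁹)(1750)(0.0195) ≈ 5.47×10⁻¹⁸ J.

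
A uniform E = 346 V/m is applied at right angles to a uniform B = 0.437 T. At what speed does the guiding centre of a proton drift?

v_d ≈ 792 m/s

In crossed fields the guiding centre drifts at v_d = |E×B|/B² = E/B, independent of charge and mass.
v_d = 346/0.437 = 792 m/s.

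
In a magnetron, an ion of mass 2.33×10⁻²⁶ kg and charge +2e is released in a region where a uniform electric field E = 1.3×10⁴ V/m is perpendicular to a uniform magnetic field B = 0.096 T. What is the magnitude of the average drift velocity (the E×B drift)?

v_d ≈ 1.4×10⁵ m/s

The steady drift has the magnetic force balancing the electric force, so v_d = E/B.
v_d = 1.3×10⁴/0.096 = 1.4×10⁵ m/s.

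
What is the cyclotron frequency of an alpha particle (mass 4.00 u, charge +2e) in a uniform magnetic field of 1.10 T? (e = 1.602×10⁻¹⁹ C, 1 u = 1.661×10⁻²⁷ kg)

f ≈ 8.44×10⁶ Hz

f = |q|B/(2πm).
f = (3.204×10⁻¹⁹)(1.10)/(2π·6.644×10⁻²⁷) ≈ 8.44×10⁶ Hz.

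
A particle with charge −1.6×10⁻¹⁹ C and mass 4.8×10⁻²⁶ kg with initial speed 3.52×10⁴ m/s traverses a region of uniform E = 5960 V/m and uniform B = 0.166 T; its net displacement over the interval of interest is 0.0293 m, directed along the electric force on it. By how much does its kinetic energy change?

ΔKE ≈ 2.79×10⁻¹⁷ J

The magnetic force is always ⟂ v and does no work; only the electric force changes KE.
ΔKE = F_E · d = |q|E d = (1.6×10⁻¹⁹)(5960)(0.0293) ≈ 2.79×10⁻¹⁷ J.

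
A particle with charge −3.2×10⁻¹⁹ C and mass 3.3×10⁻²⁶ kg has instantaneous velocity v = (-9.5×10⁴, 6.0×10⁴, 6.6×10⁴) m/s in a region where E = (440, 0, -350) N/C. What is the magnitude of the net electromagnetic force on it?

Only an electric field acts, so F = qE = (−3.2×10⁻¹⁹ C)·(440, 0, -350) = (-1.41×10⁻¹⁶, 0, 1.12×10⁻¹⁶) N.
|F| = 1.80×10⁻¹⁶ N.

|F| ≈ 1.80×10⁻¹⁶ N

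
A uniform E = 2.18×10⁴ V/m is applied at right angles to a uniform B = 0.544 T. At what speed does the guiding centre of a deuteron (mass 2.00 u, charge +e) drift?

The E×B drift speed is v_d = E/B.
v_d = 2.18×10⁴/0.544 = 4.01×10⁴ m/s.

v_d ≈ 4.01×10⁴ m/s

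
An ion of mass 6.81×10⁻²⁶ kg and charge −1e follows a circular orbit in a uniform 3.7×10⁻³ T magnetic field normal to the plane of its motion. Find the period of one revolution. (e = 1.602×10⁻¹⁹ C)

T ≈ 7.2×10⁻⁴ s

The cyclotron period depends only on m, q, B: T = 2πm/(|q|B).
T = 2π(6.81×10⁻²⁶)/((1.602×10⁻¹⁹)(3.7×10⁻³)) ≈ 7.2×10⁻⁴ s.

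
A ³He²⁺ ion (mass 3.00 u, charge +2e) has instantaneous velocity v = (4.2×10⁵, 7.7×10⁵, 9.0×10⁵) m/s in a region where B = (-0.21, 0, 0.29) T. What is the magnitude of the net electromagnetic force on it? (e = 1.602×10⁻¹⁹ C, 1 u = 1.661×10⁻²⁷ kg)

v×B = (2.23×10⁵, -3.11×10⁵, 1.62×10⁵) N/C.
F = q v×B = (3.204×10⁻¹⁹ C)·(2.23×10⁵, -3.11×10⁵, 1.62×10⁵) = (7.15×10⁻¹⁴, -9.96×10⁻¹⁴, 5.18×10⁻¹⁴) N.
|F| = 1.33×10⁻¹³ N.

|F| ≈ 1.33×10⁻¹³ N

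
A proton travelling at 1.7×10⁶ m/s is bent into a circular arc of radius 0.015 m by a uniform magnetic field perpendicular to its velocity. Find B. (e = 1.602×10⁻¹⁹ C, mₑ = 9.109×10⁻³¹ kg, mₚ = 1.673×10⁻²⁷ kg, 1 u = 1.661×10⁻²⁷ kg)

From |q|vB = mv²/r, B = mv/(|q|r).
B = (1.673×10⁻²⁷)(1.7×10⁶)/((1.602×10⁻¹⁹)(0.015)) ≈ 1.2 T.

B ≈ 1.2 T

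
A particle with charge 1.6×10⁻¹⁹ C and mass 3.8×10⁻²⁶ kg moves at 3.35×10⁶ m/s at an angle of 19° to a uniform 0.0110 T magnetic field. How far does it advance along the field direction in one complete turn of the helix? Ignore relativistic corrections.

p ≈ 430 m

v∥ = v cosθ = 3.35×10⁶·cos19° ≈ 3.167×10⁶ m/s.
T = 2πm/(|q|B) = 2π(3.8×10⁻²⁶)/((1.6×10⁻¹⁹)(0.0110)) ≈ 1.357×10⁻⁴ s.
pitch = v∥ T = (3.167×10⁶)(1.357×10⁻⁴) ≈ 430 m.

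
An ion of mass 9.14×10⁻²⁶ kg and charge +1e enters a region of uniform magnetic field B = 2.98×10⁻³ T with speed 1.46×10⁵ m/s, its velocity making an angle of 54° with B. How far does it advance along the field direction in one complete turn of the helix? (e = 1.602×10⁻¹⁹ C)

v∥ = v cosθ = 1.46×10⁵·cos54° ≈ 8.582×10⁴ m/s.
T = 2πm/(|q|B) = 2π(9.14×10⁻²⁶)/((1.602×10⁻¹⁹)(2.98×10⁻³)) ≈ 1.203×10⁻³ s.
pitch = v∥ T = (8.582×10⁴)(1.203×10⁻³) ≈ 103 m.

p ≈ 103 m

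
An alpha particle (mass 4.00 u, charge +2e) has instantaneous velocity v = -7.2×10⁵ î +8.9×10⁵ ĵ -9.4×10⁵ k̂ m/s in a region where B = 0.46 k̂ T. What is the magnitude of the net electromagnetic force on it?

|F| ≈ 1.69×10⁻¹³ N

v×B = (4.09×10⁵, 3.31×10⁵, 0) N/C.
F = q v×B = (3.204×10⁻¹⁹ C)·(4.09×10⁵, 3.31×10⁵, 0) = (1.31×10⁻¹³, 1.06×10⁻¹³, 0) N.
|F| = 1.69×10⁻¹³ N.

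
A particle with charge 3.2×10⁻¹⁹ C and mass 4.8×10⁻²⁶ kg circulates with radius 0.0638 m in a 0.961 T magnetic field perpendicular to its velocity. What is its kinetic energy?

v = |q|Br/m, then KE = ½mv² = (qBr)²/(2m).
v = (3.2×10⁻¹⁹)(0.961)(0.0638)/4.8×10⁻²⁶ ≈ 4.087×10⁵ m/s.
KE = ½(4.8×10⁻²⁶)(4.087×10⁵)² ≈ 4.01×10⁻¹⁵ J = 2.50×10⁴ eV.

KE ≈ 2.50×10⁴ eV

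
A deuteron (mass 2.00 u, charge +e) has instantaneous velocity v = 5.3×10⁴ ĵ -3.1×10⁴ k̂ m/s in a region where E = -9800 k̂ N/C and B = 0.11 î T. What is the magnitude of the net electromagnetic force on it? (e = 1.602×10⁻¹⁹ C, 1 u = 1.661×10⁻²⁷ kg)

|F| ≈ 2.56×10⁻¹⁵ N

v×B = (0, -3410, -5830) N/C.
E + v×B = (0, -3410, -1.56×10⁴) N/C.
F = q(E + v×B) = (1.602×10⁻¹⁹ C)·(0, -3410, -1.56×10⁴) = (0, -5.46×10⁻¹⁶, -2.50×10⁻¹⁵) N.
|F| = 2.56×10⁻¹⁵ N.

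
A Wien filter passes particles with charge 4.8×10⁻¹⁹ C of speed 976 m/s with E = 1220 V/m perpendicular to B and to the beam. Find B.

Balance of forces in the selector: qE = qvB ⇒ B = E/v.
B = 1220/976 = 1.25 T.

B = 1.25 T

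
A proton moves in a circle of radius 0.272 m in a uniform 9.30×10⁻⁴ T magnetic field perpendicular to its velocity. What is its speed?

From |q|vB = mv²/r, v = |q|Br/m.
v = (1.602×10⁻¹⁹)(9.30×10⁻⁴)(0.272)/1.673×10⁻²⁷ ≈ 2.42×10⁴ m/s.

v ≈ 2.42×10⁴ m/s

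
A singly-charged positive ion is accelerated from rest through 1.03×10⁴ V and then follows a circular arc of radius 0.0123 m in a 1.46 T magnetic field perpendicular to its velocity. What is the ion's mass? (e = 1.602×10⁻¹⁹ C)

Combine |q|V = ½mv² and r = mv/(|q|B): eliminate v to get m = qB²r²/(2V).
m = (1.602×10⁻¹⁹)(1.46)²(0.0123)²/(2·1.03×10⁴) ≈ 2.51×10⁻²⁷ kg.

m ≈ 2.51×10⁻²⁷ kg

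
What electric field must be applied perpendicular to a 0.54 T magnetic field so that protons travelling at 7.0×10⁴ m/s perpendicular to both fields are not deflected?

E = 3.8×10⁴ V/m

For straight-line motion qE = qvB, so E = vB.
E = 7.0×10⁴ × 0.54 = 3.8×10⁴ V/m.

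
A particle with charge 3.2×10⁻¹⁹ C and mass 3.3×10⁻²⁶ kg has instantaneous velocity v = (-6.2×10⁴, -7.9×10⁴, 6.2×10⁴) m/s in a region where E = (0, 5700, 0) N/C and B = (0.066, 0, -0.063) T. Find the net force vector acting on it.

v×B = (4980, 186, 5210) N/C.
E + v×B = (4980, 5890, 5210) N/C.
F = q(E + v×B) = (3.2×10⁻¹⁹ C)·(4980, 5890, 5210) = (1.59×10⁻¹⁵, 1.88×10⁻¹⁵, 1.67×10⁻¹⁵) N.

F ≈ (1.59×10⁻¹⁵, 1.88×10⁻¹⁵, 1.67×10⁻¹⁵) N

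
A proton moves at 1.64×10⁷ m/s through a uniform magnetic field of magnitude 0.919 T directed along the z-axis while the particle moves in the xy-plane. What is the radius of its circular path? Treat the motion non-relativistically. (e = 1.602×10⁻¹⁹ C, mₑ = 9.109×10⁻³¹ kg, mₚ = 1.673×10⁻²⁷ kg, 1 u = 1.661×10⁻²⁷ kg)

r ≈ 0.186 m

The magnetic force provides the centripetal force: |q|vB = mv²/r.
r = mv/(|q|B) = (1.673×10⁻²⁷)(1.64×10⁷)/((1.602×10⁻¹⁹)(0.919)) ≈ 0.186 m.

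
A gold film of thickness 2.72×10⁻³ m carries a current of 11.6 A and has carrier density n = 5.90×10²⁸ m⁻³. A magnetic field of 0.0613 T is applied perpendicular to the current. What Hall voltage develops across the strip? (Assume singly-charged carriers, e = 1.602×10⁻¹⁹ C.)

V_H = IB/(n e t).
V_H = (11.6)(0.0613)/((5.90×10²⁸)(1.602×10⁻¹⁹)(2.72×10⁻³)) ≈ 2.77×10⁻⁸ V.

V_H ≈ 2.77×10⁻⁸ V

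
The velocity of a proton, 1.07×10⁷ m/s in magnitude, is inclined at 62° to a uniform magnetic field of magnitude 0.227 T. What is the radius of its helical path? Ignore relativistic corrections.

v⊥ = v sinθ = 1.07×10⁷·sin62° ≈ 9.448×10⁶ m/s.
r = m v⊥/(|q|B) = (1.673×10⁻²⁷)(9.448×10⁶)/((1.602×10⁻¹⁹)(0.227)) ≈ 0.435 m.

r ≈ 0.435 m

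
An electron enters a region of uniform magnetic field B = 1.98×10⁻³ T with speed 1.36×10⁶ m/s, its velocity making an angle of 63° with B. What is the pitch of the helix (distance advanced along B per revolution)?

p ≈ 0.0111 m

v∥ = v cosθ = 1.36×10⁶·cos63° ≈ 6.174×10⁵ m/s.
T = 2πm/(|q|B) = 2π(9.109×10⁻³¹)/((1.602×10⁻¹⁹)(1.98×10⁻³)) ≈ 1.804×10⁻⁸ s.
pitch = v∥ T = (6.174×10⁵)(1.804×10⁻⁸) ≈ 0.0111 m.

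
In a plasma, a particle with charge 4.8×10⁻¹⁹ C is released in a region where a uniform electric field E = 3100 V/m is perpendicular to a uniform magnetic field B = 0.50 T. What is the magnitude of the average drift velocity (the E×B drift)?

v_d ≈ 6200 m/s

The E×B drift speed is v_d = E/B.
v_d = 3100/0.50 = 6200 m/s.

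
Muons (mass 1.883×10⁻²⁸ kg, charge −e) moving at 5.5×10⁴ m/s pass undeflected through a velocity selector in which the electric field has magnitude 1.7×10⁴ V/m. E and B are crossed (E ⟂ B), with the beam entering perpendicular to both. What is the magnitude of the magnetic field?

Balance of forces in the selector: qE = qvB ⇒ B = E/v.
B = 1.7×10⁴/5.5×10⁴ = 0.31 T.

B = 0.31 T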